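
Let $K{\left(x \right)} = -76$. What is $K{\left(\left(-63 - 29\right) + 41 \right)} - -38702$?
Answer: $38626$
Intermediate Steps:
$K{\left(\left(-63 - 29\right) + 41 \right)} - -38702 = -76 - -38702 = -76 + 38702 = 38626$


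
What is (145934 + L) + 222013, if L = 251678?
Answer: 619625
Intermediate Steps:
(145934 + L) + 222013 = (145934 + 251678) + 222013 = 397612 + 222013 = 619625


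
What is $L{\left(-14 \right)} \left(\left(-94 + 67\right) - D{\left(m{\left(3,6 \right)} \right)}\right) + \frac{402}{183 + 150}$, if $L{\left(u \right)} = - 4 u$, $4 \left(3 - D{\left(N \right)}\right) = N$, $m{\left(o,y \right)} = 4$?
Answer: $- \frac{180130}{111} \approx -1622.8$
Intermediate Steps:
$D{\left(N \right)} = 3 - \frac{N}{4}$
$L{\left(-14 \right)} \left(\left(-94 + 67\right) - D{\left(m{\left(3,6 \right)} \right)}\right) + \frac{402}{183 + 150} = \left(-4\right) \left(-14\right) \left(\left(-94 + 67\right) - \left(3 - 1\right)\right) + \frac{402}{183 + 150} = 56 \left(-27 - \left(3 - 1\right)\right) + \frac{402}{333} = 56 \left(-27 - 2\right) + 402 \cdot \frac{1}{333} = 56 \left(-27 - 2\right) + \frac{134}{111} = 56 \left(-29\right) + \frac{134}{111} = -1624 + \frac{134}{111} = - \frac{180130}{111}$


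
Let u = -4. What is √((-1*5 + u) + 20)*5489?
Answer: 5489*√11 ≈ 18205.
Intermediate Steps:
√((-1*5 + u) + 20)*5489 = √((-1*5 - 4) + 20)*5489 = √((-5 - 4) + 20)*5489 = √(-9 + 20)*5489 = √11*5489 = 5489*√11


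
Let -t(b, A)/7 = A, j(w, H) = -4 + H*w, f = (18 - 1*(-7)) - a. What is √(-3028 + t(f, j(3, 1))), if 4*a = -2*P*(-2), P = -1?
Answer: I*√3021 ≈ 54.964*I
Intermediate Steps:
a = -1 (a = (-2*(-1)*(-2))/4 = (2*(-2))/4 = (¼)*(-4) = -1)
f = 26 (f = (18 - 1*(-7)) - 1*(-1) = (18 + 7) + 1 = 25 + 1 = 26)
t(b, A) = -7*A
√(-3028 + t(f, j(3, 1))) = √(-3028 - 7*(-4 + 1*3)) = √(-3028 - 7*(-4 + 3)) = √(-3028 - 7*(-1)) = √(-3028 + 7) = √(-3021) = I*√3021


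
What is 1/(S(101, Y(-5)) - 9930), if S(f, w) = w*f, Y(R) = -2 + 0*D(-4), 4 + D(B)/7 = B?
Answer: -1/10132 ≈ -9.8697e-5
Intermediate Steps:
D(B) = -28 + 7*B
Y(R) = -2 (Y(R) = -2 + 0*(-28 + 7*(-4)) = -2 + 0*(-28 - 28) = -2 + 0*(-56) = -2 + 0 = -2)
S(f, w) = f*w
1/(S(101, Y(-5)) - 9930) = 1/(101*(-2) - 9930) = 1/(-202 - 9930) = 1/(-10132) = -1/10132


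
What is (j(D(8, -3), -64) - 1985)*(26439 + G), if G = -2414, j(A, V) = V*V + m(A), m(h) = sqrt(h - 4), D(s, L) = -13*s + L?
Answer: 50716775 + 24025*I*sqrt(111) ≈ 5.0717e+7 + 2.5312e+5*I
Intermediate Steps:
D(s, L) = L - 13*s
m(h) = sqrt(-4 + h)
j(A, V) = V**2 + sqrt(-4 + A) (j(A, V) = V*V + sqrt(-4 + A) = V**2 + sqrt(-4 + A))
(j(D(8, -3), -64) - 1985)*(26439 + G) = (((-64)**2 + sqrt(-4 + (-3 - 13*8))) - 1985)*(26439 - 2414) = ((4096 + sqrt(-4 + (-3 - 104))) - 1985)*24025 = ((4096 + sqrt(-4 - 107)) - 1985)*24025 = ((4096 + sqrt(-111)) - 1985)*24025 = ((4096 + I*sqrt(111)) - 1985)*24025 = (2111 + I*sqrt(111))*24025 = 50716775 + 24025*I*sqrt(111)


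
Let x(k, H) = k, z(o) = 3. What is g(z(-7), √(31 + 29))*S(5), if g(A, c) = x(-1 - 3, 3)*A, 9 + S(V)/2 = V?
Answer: 96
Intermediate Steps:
S(V) = -18 + 2*V
g(A, c) = -4*A (g(A, c) = (-1 - 3)*A = -4*A)
g(z(-7), √(31 + 29))*S(5) = (-4*3)*(-18 + 2*5) = -12*(-18 + 10) = -12*(-8) = 96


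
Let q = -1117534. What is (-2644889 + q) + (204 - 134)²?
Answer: -3757523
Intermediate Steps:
(-2644889 + q) + (204 - 134)² = (-2644889 - 1117534) + (204 - 134)² = -3762423 + 70² = -3762423 + 4900 = -3757523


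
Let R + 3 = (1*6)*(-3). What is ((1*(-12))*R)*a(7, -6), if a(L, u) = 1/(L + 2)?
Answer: 28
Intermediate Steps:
a(L, u) = 1/(2 + L)
R = -21 (R = -3 + (1*6)*(-3) = -3 + 6*(-3) = -3 - 18 = -21)
((1*(-12))*R)*a(7, -6) = ((1*(-12))*(-21))/(2 + 7) = -12*(-21)/9 = 252*(⅑) = 28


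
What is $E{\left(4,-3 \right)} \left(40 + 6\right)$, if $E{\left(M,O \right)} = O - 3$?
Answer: $-276$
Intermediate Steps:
$E{\left(M,O \right)} = -3 + O$ ($E{\left(M,O \right)} = O - 3 = -3 + O$)
$E{\left(4,-3 \right)} \left(40 + 6\right) = \left(-3 - 3\right) \left(40 + 6\right) = \left(-6\right) 46 = -276$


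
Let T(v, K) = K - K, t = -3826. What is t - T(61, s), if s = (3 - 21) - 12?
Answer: -3826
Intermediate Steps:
s = -30 (s = -18 - 12 = -30)
T(v, K) = 0
t - T(61, s) = -3826 - 1*0 = -3826 + 0 = -3826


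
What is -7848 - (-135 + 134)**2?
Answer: -7849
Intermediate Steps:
-7848 - (-135 + 134)**2 = -7848 - 1*(-1)**2 = -7848 - 1*1 = -7848 - 1 = -7849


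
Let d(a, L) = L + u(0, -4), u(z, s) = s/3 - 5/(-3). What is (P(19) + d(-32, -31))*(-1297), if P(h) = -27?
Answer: 224381/3 ≈ 74794.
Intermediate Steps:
u(z, s) = 5/3 + s/3 (u(z, s) = s*(1/3) - 5*(-1/3) = s/3 + 5/3 = 5/3 + s/3)
d(a, L) = 1/3 + L (d(a, L) = L + (5/3 + (1/3)*(-4)) = L + (5/3 - 4/3) = L + 1/3 = 1/3 + L)
(P(19) + d(-32, -31))*(-1297) = (-27 + (1/3 - 31))*(-1297) = (-27 - 92/3)*(-1297) = -173/3*(-1297) = 224381/3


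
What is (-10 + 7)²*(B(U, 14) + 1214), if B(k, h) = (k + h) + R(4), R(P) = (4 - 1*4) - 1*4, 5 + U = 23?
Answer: 11178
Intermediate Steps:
U = 18 (U = -5 + 23 = 18)
R(P) = -4 (R(P) = (4 - 4) - 4 = 0 - 4 = -4)
B(k, h) = -4 + h + k (B(k, h) = (k + h) - 4 = (h + k) - 4 = -4 + h + k)
(-10 + 7)²*(B(U, 14) + 1214) = (-10 + 7)²*((-4 + 14 + 18) + 1214) = (-3)²*(28 + 1214) = 9*1242 = 11178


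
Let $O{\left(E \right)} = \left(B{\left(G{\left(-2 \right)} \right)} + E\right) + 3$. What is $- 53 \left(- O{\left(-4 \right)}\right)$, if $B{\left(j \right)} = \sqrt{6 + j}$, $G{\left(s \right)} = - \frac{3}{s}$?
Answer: $-53 + \frac{53 \sqrt{30}}{2} \approx 92.146$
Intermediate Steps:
$O{\left(E \right)} = 3 + E + \frac{\sqrt{30}}{2}$ ($O{\left(E \right)} = \left(\sqrt{6 - \frac{3}{-2}} + E\right) + 3 = \left(\sqrt{6 - - \frac{3}{2}} + E\right) + 3 = \left(\sqrt{6 + \frac{3}{2}} + E\right) + 3 = \left(\sqrt{\frac{15}{2}} + E\right) + 3 = \left(\frac{\sqrt{30}}{2} + E\right) + 3 = \left(E + \frac{\sqrt{30}}{2}\right) + 3 = 3 + E + \frac{\sqrt{30}}{2}$)
$- 53 \left(- O{\left(-4 \right)}\right) = - 53 \left(- (3 - 4 + \frac{\sqrt{30}}{2})\right) = - 53 \left(- (-1 + \frac{\sqrt{30}}{2})\right) = - 53 \left(1 - \frac{\sqrt{30}}{2}\right) = -53 + \frac{53 \sqrt{30}}{2}$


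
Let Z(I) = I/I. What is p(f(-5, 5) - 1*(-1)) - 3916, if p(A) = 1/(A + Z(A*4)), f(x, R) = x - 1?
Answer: -15665/4 ≈ -3916.3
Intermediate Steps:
f(x, R) = -1 + x
Z(I) = 1
p(A) = 1/(1 + A) (p(A) = 1/(A + 1) = 1/(1 + A))
p(f(-5, 5) - 1*(-1)) - 3916 = 1/(1 + ((-1 - 5) - 1*(-1))) - 3916 = 1/(1 + (-6 + 1)) - 3916 = 1/(1 - 5) - 3916 = 1/(-4) - 3916 = -¼ - 3916 = -15665/4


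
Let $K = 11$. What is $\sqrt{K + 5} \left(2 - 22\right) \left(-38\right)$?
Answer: $3040$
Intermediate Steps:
$\sqrt{K + 5} \left(2 - 22\right) \left(-38\right) = \sqrt{11 + 5} \left(2 - 22\right) \left(-38\right) = \sqrt{16} \left(-20\right) \left(-38\right) = 4 \left(-20\right) \left(-38\right) = \left(-80\right) \left(-38\right) = 3040$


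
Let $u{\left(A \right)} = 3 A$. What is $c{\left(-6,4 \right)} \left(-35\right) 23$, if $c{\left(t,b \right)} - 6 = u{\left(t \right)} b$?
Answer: $53130$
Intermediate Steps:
$c{\left(t,b \right)} = 6 + 3 b t$ ($c{\left(t,b \right)} = 6 + 3 t b = 6 + 3 b t$)
$c{\left(-6,4 \right)} \left(-35\right) 23 = \left(6 + 3 \cdot 4 \left(-6\right)\right) \left(-35\right) 23 = \left(6 - 72\right) \left(-35\right) 23 = \left(-66\right) \left(-35\right) 23 = 2310 \cdot 23 = 53130$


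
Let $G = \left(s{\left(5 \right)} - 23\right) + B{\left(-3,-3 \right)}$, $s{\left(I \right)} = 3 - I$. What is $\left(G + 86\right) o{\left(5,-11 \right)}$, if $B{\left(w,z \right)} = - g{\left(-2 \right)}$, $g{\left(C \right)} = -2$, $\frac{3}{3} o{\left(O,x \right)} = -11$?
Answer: $-693$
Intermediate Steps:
$o{\left(O,x \right)} = -11$
$B{\left(w,z \right)} = 2$ ($B{\left(w,z \right)} = \left(-1\right) \left(-2\right) = 2$)
$G = -23$ ($G = \left(\left(3 - 5\right) - 23\right) + 2 = \left(-2 - 23\right) + 2 = -25 + 2 = -23$)
$\left(G + 86\right) o{\left(5,-11 \right)} = \left(-23 + 86\right) \left(-11\right) = 63 \left(-11\right) = -693$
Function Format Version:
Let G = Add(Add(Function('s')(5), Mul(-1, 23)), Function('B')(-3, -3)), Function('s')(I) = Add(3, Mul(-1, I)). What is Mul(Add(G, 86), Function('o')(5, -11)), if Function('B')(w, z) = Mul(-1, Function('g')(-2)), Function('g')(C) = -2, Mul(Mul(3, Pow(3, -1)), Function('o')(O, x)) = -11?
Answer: -693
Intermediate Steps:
Function('o')(O, x) = -11
Function('B')(w, z) = 2 (Function('B')(w, z) = Mul(-1, -2) = 2)
G = -23 (G = Add(Add(Add(3, Mul(-1, 5)), Mul(-1, 23)), 2) = Add(Add(Add(3, -5), -23), 2) = Add(Add(-2, -23), 2) = Add(-25, 2) = -23)
Mul(Add(G, 86), Function('o')(5, -11)) = Mul(Add(-23, 86), -11) = Mul(63, -11) = -693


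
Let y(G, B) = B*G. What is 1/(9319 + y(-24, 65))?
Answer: 1/7759 ≈ 0.00012888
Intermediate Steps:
1/(9319 + y(-24, 65)) = 1/(9319 + 65*(-24)) = 1/(9319 - 1560) = 1/7759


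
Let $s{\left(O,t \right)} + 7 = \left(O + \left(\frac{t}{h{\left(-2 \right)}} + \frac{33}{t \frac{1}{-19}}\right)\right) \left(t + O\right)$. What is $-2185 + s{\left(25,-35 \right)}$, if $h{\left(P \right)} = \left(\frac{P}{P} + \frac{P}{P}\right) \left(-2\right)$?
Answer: $- \frac{37921}{14} \approx -2708.6$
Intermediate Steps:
$h{\left(P \right)} = -4$ ($h{\left(P \right)} = \left(1 + 1\right) \left(-2\right) = 2 \left(-2\right) = -4$)
$s{\left(O,t \right)} = -7 + \left(O + t\right) \left(O - \frac{627}{t} - \frac{t}{4}\right)$ ($s{\left(O,t \right)} = -7 + \left(O + \left(\frac{t}{-4} + \frac{33}{t \frac{1}{-19}}\right)\right) \left(t + O\right) = -7 + \left(O + \left(t \left(- \frac{1}{4}\right) + \frac{33}{t \left(- \frac{1}{19}\right)}\right)\right) \left(O + t\right) = -7 + \left(O - \left(- 33 \left(- \frac{19}{t}\right) + \frac{t}{4}\right)\right) \left(O + t\right) = -7 + \left(O - \left(\frac{t}{4} - - \frac{627}{t}\right)\right) \left(O + t\right) = -7 + \left(O - \left(\frac{627}{t} + \frac{t}{4}\right)\right) \left(O + t\right) = -7 + \left(O - \frac{627}{t} - \frac{t}{4}\right) \left(O + t\right) = -7 + \left(O + t\right) \left(O - \frac{627}{t} - \frac{t}{4}\right)$)
$-2185 + s{\left(25,-35 \right)} = -2185 - \left(634 - 625 - \frac{3135}{7} + \frac{1225}{4} + \frac{2625}{4}\right) = -2185 - \left(\frac{1943}{2} - \frac{3135}{7}\right) = -2185 - \frac{7331}{14} = - \frac{37921}{14}$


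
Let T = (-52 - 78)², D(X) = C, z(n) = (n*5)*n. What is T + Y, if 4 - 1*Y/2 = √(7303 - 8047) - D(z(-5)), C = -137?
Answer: 16634 - 4*I*√186 ≈ 16634.0 - 54.553*I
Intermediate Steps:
z(n) = 5*n² (z(n) = (5*n)*n = 5*n²)
D(X) = -137
Y = -266 - 4*I*√186 (Y = 8 - 2*(√(7303 - 8047) - 1*(-137)) = 8 - 2*(√(-744) + 137) = 8 - 2*(2*I*√186 + 137) = 8 - 2*(137 + 2*I*√186) = 8 + (-274 - 4*I*√186) = -266 - 4*I*√186 ≈ -266.0 - 54.553*I)
T = 16900 (T = (-130)² = 16900)
T + Y = 16900 + (-266 - 4*I*√186) = 16634 - 4*I*√186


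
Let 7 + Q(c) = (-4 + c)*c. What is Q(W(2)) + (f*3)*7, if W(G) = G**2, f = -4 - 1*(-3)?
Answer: -28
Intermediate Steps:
f = -1 (f = -4 + 3 = -1)
Q(c) = -7 + c*(-4 + c) (Q(c) = -7 + (-4 + c)*c = -7 + c*(-4 + c))
Q(W(2)) + (f*3)*7 = (-7 + (2**2)**2 - 4*2**2) - 1*3*7 = (-7 + 4**2 - 4*4) - 3*7 = (-7 + 16 - 16) - 21 = -7 - 21 = -28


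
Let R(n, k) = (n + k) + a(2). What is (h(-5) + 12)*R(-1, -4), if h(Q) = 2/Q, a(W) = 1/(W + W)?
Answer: -551/10 ≈ -55.100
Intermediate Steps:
a(W) = 1/(2*W)
R(n, k) = 1/4 + k + n (R(n, k) = (n + k) + (1/2)/2 = (k + n) + (1/2)*(1/2) = (k + n) + 1/4 = 1/4 + k + n)
(h(-5) + 12)*R(-1, -4) = (2/(-5) + 12)*(1/4 - 4 - 1) = (2*(-1/5) + 12)*(-19/4) = (-2/5 + 12)*(-19/4) = (58/5)*(-19/4) = -551/10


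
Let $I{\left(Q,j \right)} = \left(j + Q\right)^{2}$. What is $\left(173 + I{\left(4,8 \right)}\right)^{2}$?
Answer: $100489$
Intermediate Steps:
$I{\left(Q,j \right)} = \left(Q + j\right)^{2}$
$\left(173 + I{\left(4,8 \right)}\right)^{2} = \left(173 + \left(4 + 8\right)^{2}\right)^{2} = \left(173 + 12^{2}\right)^{2} = \left(173 + 144\right)^{2} = 317^{2} = 100489$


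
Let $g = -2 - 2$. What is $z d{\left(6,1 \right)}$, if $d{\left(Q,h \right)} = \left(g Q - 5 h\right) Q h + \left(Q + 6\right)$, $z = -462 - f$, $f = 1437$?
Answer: $307638$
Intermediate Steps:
$z = -1899$ ($z = -462 - 1437 = -1899$)
$g = -4$ ($g = -2 - 2 = -4$)
$d{\left(Q,h \right)} = 6 + Q + Q h \left(- 5 h - 4 Q\right)$ ($d{\left(Q,h \right)} = \left(- 4 Q - 5 h\right) Q h + \left(Q + 6\right) = \left(- 5 h - 4 Q\right) Q h + \left(6 + Q\right) = Q \left(- 5 h - 4 Q\right) h + \left(6 + Q\right) = Q h \left(- 5 h - 4 Q\right) + \left(6 + Q\right) = 6 + Q + Q h \left(- 5 h - 4 Q\right)$)
$z d{\left(6,1 \right)} = - 1899 \left(6 + 6 - 30 \cdot 1^{2} - 4 \cdot 6^{2}\right) = - 1899 \left(6 + 6 - 30 \cdot 1 - 4 \cdot 36\right) = - 1899 \left(6 + 6 - 30 - 144\right) = \left(-1899\right) \left(-162\right) = 307638$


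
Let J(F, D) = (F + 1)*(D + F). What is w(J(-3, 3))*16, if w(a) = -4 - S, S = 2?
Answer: -96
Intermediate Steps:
J(F, D) = (1 + F)*(D + F)
w(a) = -6 (w(a) = -4 - 1*2 = -4 - 2 = -6)
w(J(-3, 3))*16 = -6*16 = -96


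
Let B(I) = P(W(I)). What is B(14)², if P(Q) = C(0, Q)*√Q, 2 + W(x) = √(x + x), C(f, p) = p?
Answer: -176 + 80*√7 ≈ 35.660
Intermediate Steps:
W(x) = -2 + √2*√x (W(x) = -2 + √(x + x) = -2 + √(2*x) = -2 + √2*√x)
P(Q) = Q^(3/2) (P(Q) = Q*√Q = Q^(3/2))
B(I) = (-2 + √2*√I)^(3/2)
B(14)² = ((-2 + √2*√14)^(3/2))² = ((-2 + 2*√7)^(3/2))² = (-2 + 2*√7)³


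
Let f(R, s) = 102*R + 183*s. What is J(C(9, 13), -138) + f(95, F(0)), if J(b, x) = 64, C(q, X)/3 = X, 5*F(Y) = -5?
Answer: 9571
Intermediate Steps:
F(Y) = -1 (F(Y) = (⅕)*(-5) = -1)
C(q, X) = 3*X
J(C(9, 13), -138) + f(95, F(0)) = 64 + (102*95 + 183*(-1)) = 64 + (9690 - 183) = 64 + 9507 = 9571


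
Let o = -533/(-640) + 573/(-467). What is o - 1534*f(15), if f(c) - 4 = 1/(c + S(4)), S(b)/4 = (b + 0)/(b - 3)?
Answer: -57313892079/9265280 ≈ -6185.9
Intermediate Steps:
S(b) = 4*b/(-3 + b) (S(b) = 4*((b + 0)/(b - 3)) = 4*(b/(-3 + b)) = 4*b/(-3 + b))
o = -117809/298880 (o = -533*(-1/640) + 573*(-1/467) = 533/640 - 573/467 = -117809/298880 ≈ -0.39417)
f(c) = 4 + 1/(16 + c) (f(c) = 4 + 1/(c + 4*4/(-3 + 4)) = 4 + 1/(c + 4*4/1) = 4 + 1/(c + 4*4*1) = 4 + 1/(c + 16) = 4 + 1/(16 + c))
o - 1534*f(15) = -117809/298880 - 1534*(65 + 4*15)/(16 + 15) = -117809/298880 - 1534*(65 + 60)/31 = -117809/298880 - 1534*125/31 = -117809/298880 - 191750/31 = -57313892079/9265280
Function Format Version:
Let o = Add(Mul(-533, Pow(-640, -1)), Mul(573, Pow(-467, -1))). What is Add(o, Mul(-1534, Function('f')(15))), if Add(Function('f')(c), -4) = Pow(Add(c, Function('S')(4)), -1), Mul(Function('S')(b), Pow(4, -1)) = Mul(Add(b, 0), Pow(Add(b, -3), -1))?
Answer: Rational(-57313892079, 9265280) ≈ -6185.9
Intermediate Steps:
Function('S')(b) = Mul(4, b, Pow(Add(-3, b), -1)) (Function('S')(b) = Mul(4, Mul(Add(b, 0), Pow(Add(b, -3), -1))) = Mul(4, Mul(b, Pow(Add(-3, b), -1))) = Mul(4, b, Pow(Add(-3, b), -1)))
o = Rational(-117809, 298880) (o = Add(Mul(-533, Rational(-1, 640)), Mul(573, Rational(-1, 467))) = Add(Rational(533, 640), Rational(-573, 467)) = Rational(-117809, 298880) ≈ -0.39417)
Function('f')(c) = Add(4, Pow(Add(16, c), -1)) (Function('f')(c) = Add(4, Pow(Add(c, Mul(4, 4, Pow(Add(-3, 4), -1))), -1)) = Add(4, Pow(Add(c, Mul(4, 4, Pow(1, -1))), -1)) = Add(4, Pow(Add(c, Mul(4, 4, 1)), -1)) = Add(4, Pow(Add(c, 16), -1)) = Add(4, Pow(Add(16, c), -1)))
Add(o, Mul(-1534, Function('f')(15))) = Add(Rational(-117809, 298880), Mul(-1534, Mul(Pow(Add(16, 15), -1), Add(65, Mul(4, 15))))) = Add(Rational(-117809, 298880), Mul(-1534, Mul(Pow(31, -1), Add(65, 60)))) = Add(Rational(-117809, 298880), Mul(-1534, Mul(Rational(1, 31), 125))) = Add(Rational(-117809, 298880), Mul(-1534, Rational(125, 31))) = Add(Rational(-117809, 298880), Rational(-191750, 31)) = Rational(-57313892079, 9265280)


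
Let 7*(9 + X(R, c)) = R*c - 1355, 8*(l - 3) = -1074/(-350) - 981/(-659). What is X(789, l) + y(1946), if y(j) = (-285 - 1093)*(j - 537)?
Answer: -6268981911869/3229100 ≈ -1.9414e+6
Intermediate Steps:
l = 1646679/461300 (l = 3 + (-1074/(-350) - 981/(-659))/8 = 3 + (-1074*(-1/350) - 981*(-1/659))/8 = 3 + (537/175 + 981/659)/8 = 3 + (1/8)*(525558/115325) = 3 + 262779/461300 = 1646679/461300 ≈ 3.5696)
X(R, c) = -1418/7 + R*c/7 (X(R, c) = -9 + (R*c - 1355)/7 = -9 + (-1355 + R*c)/7 = -9 + (-1355/7 + R*c/7) = -1418/7 + R*c/7)
y(j) = 739986 - 1378*j (y(j) = -1378*(-537 + j) = 739986 - 1378*j)
X(789, l) + y(1946) = (-1418/7 + (1/7)*789*(1646679/461300)) + (739986 - 1378*1946) = (-1418/7 + 1299229731/3229100) + (739986 - 2681588) = 645106331/3229100 - 1941602 = -6268981911869/3229100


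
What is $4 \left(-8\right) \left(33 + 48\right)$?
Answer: $-2592$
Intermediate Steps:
$4 \left(-8\right) \left(33 + 48\right) = \left(-32\right) 81 = -2592$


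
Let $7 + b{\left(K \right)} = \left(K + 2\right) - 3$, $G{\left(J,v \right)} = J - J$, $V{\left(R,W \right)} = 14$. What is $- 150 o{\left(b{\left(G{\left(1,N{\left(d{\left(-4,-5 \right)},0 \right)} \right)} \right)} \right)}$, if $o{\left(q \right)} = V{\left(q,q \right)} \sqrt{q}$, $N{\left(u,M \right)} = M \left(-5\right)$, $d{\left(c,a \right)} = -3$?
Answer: $- 4200 i \sqrt{2} \approx - 5939.7 i$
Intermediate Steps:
$N{\left(u,M \right)} = - 5 M$
$G{\left(J,v \right)} = 0$
$b{\left(K \right)} = -8 + K$ ($b{\left(K \right)} = -7 + \left(\left(K + 2\right) - 3\right) = -7 + \left(\left(2 + K\right) - 3\right) = -7 + \left(-1 + K\right) = -8 + K$)
$o{\left(q \right)} = 14 \sqrt{q}$
$- 150 o{\left(b{\left(G{\left(1,N{\left(d{\left(-4,-5 \right)},0 \right)} \right)} \right)} \right)} = - 150 \cdot 14 \sqrt{-8 + 0} = - 150 \cdot 14 \sqrt{-8} = - 150 \cdot 14 \cdot 2 i \sqrt{2} = - 150 \cdot 28 i \sqrt{2} = - 4200 i \sqrt{2}$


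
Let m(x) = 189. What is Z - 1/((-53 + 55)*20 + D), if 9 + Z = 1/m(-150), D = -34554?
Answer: -58673611/6523146 ≈ -8.9947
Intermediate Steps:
Z = -1700/189 (Z = -9 + 1/189 = -1700/189 ≈ -8.9947)
Z - 1/((-53 + 55)*20 + D) = -1700/189 - 1/((-53 + 55)*20 - 34554) = -1700/189 - 1/(2*20 - 34554) = -1700/189 - 1/(40 - 34554) = -1700/189 - 1/(-34514) = -1700/189 - 1*(-1/34514) = -1700/189 + 1/34514 = -58673611/6523146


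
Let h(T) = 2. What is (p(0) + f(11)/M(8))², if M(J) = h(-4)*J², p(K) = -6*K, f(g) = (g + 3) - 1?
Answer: 169/16384 ≈ 0.010315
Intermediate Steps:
f(g) = 2 + g (f(g) = (3 + g) - 1 = 2 + g)
M(J) = 2*J²
(p(0) + f(11)/M(8))² = (-6*0 + (2 + 11)/((2*8²)))² = (0 + 13/((2*64)))² = (0 + 13/128)² = (13/128)² = 169/16384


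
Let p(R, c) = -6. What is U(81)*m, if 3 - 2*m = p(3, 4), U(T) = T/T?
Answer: 9/2 ≈ 4.5000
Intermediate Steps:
U(T) = 1
m = 9/2 (m = 3/2 - ½*(-6) = 3/2 + 3 = 9/2 ≈ 4.5000)
U(81)*m = 1*(9/2) = 9/2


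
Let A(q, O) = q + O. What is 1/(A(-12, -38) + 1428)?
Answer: 1/1378 ≈ 0.00072569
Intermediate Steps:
A(q, O) = O + q
1/(A(-12, -38) + 1428) = 1/((-38 - 12) + 1428) = 1/(-50 + 1428) = 1/1378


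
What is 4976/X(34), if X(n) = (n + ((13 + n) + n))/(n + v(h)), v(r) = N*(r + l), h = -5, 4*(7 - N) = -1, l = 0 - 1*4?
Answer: -31100/23 ≈ -1352.2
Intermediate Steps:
l = -4 (l = 0 - 4 = -4)
N = 29/4 (N = 7 - ¼*(-1) = 7 + ¼ = 29/4 ≈ 7.2500)
v(r) = -29 + 29*r/4 (v(r) = 29*(r - 4)/4 = 29*(-4 + r)/4 = -29 + 29*r/4)
X(n) = (13 + 3*n)/(-261/4 + n) (X(n) = (n + ((13 + n) + n))/(n + (-29 + (29/4)*(-5))) = (n + (13 + 2*n))/(n + (-29 - 145/4)) = (13 + 3*n)/(n - 261/4) = (13 + 3*n)/(-261/4 + n))
4976/X(34) = 4976/((4*(13 + 3*34)/(-261 + 4*34))) = 4976/((4*(13 + 102)/(-261 + 136))) = 4976/((4*115/(-125))) = 4976/((4*(-1/125)*115)) = 4976/(-92/25) = 4976*(-25/92) = -31100/23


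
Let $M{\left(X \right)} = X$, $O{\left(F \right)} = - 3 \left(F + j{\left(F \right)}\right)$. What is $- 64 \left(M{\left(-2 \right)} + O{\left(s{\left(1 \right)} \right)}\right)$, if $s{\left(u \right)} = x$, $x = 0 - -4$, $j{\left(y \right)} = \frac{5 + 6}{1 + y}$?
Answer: $\frac{6592}{5} \approx 1318.4$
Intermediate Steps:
$j{\left(y \right)} = \frac{11}{1 + y}$
$x = 4$ ($x = 0 + 4 = 4$)
$s{\left(u \right)} = 4$
$O{\left(F \right)} = - \frac{33}{1 + F} - 3 F$ ($O{\left(F \right)} = - 3 \left(F + \frac{11}{1 + F}\right) = - \frac{33}{1 + F} - 3 F$)
$- 64 \left(M{\left(-2 \right)} + O{\left(s{\left(1 \right)} \right)}\right) = - 64 \left(-2 + \frac{3 \left(-11 - 4 \left(1 + 4\right)\right)}{1 + 4}\right) = - 64 \left(-2 + \frac{3 \left(-11 - 4 \cdot 5\right)}{5}\right) = - 64 \left(-2 + 3 \cdot \frac{1}{5} \left(-11 - 20\right)\right) = - 64 \left(-2 + 3 \cdot \frac{1}{5} \left(-31\right)\right) = - 64 \left(-2 - \frac{93}{5}\right) = \left(-64\right) \left(- \frac{103}{5}\right) = \frac{6592}{5}$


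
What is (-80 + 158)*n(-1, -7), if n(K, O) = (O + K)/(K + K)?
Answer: 312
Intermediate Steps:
n(K, O) = (K + O)/(2*K) (n(K, O) = (K + O)/((2*K)) = (K + O)*(1/(2*K)) = (K + O)/(2*K))
(-80 + 158)*n(-1, -7) = (-80 + 158)*((½)*(-1 - 7)/(-1)) = 78*((½)*(-1)*(-8)) = 78*4 = 312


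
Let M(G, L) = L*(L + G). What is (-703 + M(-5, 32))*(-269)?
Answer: -43309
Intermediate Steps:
M(G, L) = L*(G + L)
(-703 + M(-5, 32))*(-269) = (-703 + 32*(-5 + 32))*(-269) = (-703 + 32*27)*(-269) = (-703 + 864)*(-269) = 161*(-269) = -43309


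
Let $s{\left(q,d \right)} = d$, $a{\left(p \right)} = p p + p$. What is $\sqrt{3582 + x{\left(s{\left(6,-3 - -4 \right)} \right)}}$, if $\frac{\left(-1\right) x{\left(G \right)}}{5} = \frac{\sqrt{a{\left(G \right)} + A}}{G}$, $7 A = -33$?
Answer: $\frac{\sqrt{175518 - 35 i \sqrt{133}}}{7} \approx 59.85 - 0.068818 i$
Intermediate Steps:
$A = - \frac{33}{7}$ ($A = \frac{1}{7} \left(-33\right) = - \frac{33}{7} \approx -4.7143$)
$a{\left(p \right)} = p + p^{2}$ ($a{\left(p \right)} = p^{2} + p = p + p^{2}$)
$x{\left(G \right)} = - \frac{5 \sqrt{- \frac{33}{7} + G \left(1 + G\right)}}{G}$ ($x{\left(G \right)} = - 5 \frac{\sqrt{G \left(1 + G\right) - \frac{33}{7}}}{G} = - 5 \frac{\sqrt{- \frac{33}{7} + G \left(1 + G\right)}}{G} = - \frac{5 \sqrt{- \frac{33}{7} + G \left(1 + G\right)}}{G}$)
$\sqrt{3582 + x{\left(s{\left(6,-3 - -4 \right)} \right)}} = \sqrt{3582 - \frac{5 \sqrt{7} \sqrt{-33 + 7 \left(-3 - -4\right) \left(1 - -1\right)}}{7 \left(-3 - -4\right)}} = \sqrt{3582 - \frac{5 \sqrt{7} \sqrt{-33 + 7 \left(-3 + 4\right) \left(1 + \left(-3 + 4\right)\right)}}{7 \left(-3 + 4\right)}} = \sqrt{3582 - \frac{5 \sqrt{7} \sqrt{-33 + 7 \cdot 1 \left(1 + 1\right)}}{7 \cdot 1}} = \sqrt{3582 - \frac{5}{7} \sqrt{7} \cdot 1 \sqrt{-33 + 7 \cdot 1 \cdot 2}} = \sqrt{3582 - \frac{5}{7} \sqrt{7} \cdot 1 \sqrt{-33 + 14}} = \sqrt{3582 - \frac{5}{7} \sqrt{7} \cdot 1 \sqrt{-19}} = \sqrt{3582 - \frac{5}{7} \sqrt{7} \cdot 1 i \sqrt{19}} = \sqrt{3582 - \frac{5 i \sqrt{133}}{7}}$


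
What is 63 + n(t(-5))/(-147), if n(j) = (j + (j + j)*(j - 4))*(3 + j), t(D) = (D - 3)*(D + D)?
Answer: -335553/49 ≈ -6848.0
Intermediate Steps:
t(D) = 2*D*(-3 + D) (t(D) = (-3 + D)*(2*D) = 2*D*(-3 + D))
n(j) = (3 + j)*(j + 2*j*(-4 + j)) (n(j) = (j + (2*j)*(-4 + j))*(3 + j) = (j + 2*j*(-4 + j))*(3 + j) = (3 + j)*(j + 2*j*(-4 + j)))
63 + n(t(-5))/(-147) = 63 + ((2*(-5)*(-3 - 5))*(-21 - 2*(-5)*(-3 - 5) + 2*(2*(-5)*(-3 - 5))²))/(-147) = 63 - 2*(-5)*(-8)*(-21 - 2*(-5)*(-8) + 2*(2*(-5)*(-8))²)/147 = 63 - 80*(-21 - 1*80 + 2*80²)/147 = 63 - 80*(-21 - 80 + 2*6400)/147 = 63 - 80*(-21 - 80 + 12800)/147 = 63 - 80*12699/147 = 63 - 1/147*1015920 = 63 - 338640/49 = -335553/49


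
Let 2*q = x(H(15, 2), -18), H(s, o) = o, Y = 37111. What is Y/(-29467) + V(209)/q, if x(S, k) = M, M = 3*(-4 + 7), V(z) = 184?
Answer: 10509857/265203 ≈ 39.629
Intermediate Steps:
M = 9 (M = 3*3 = 9)
x(S, k) = 9
q = 9/2 (q = (½)*9 = 9/2 ≈ 4.5000)
Y/(-29467) + V(209)/q = 37111/(-29467) + 184/(9/2) = 37111*(-1/29467) + 184*(2/9) = -37111/29467 + 368/9 = 10509857/265203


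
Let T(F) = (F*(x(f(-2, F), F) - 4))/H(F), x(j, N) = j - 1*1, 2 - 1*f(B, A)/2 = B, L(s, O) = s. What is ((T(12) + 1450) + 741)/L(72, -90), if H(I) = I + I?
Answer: 4385/144 ≈ 30.451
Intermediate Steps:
f(B, A) = 4 - 2*B
x(j, N) = -1 + j (x(j, N) = j - 1 = -1 + j)
H(I) = 2*I
T(F) = 3/2 (T(F) = (F*((-1 + (4 - 2*(-2))) - 4))/((2*F)) = (F*((-1 + (4 + 4)) - 4))*(1/(2*F)) = (F*((-1 + 8) - 4))*(1/(2*F)) = (F*(7 - 4))*(1/(2*F)) = (F*3)*(1/(2*F)) = (3*F)*(1/(2*F)) = 3/2)
((T(12) + 1450) + 741)/L(72, -90) = ((3/2 + 1450) + 741)/72 = (2903/2 + 741)*(1/72) = (4385/2)*(1/72) = 4385/144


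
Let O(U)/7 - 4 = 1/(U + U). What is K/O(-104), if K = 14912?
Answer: 3101696/5817 ≈ 533.21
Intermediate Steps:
O(U) = 28 + 7/(2*U) (O(U) = 28 + 7/(U + U) = 28 + 7/((2*U)) = 28 + 7*(1/(2*U)) = 28 + 7/(2*U))
K/O(-104) = 14912/(28 + (7/2)/(-104)) = 14912/(28 + (7/2)*(-1/104)) = 14912/(28 - 7/208) = 14912/(5817/208) = 14912*(208/5817) = 3101696/5817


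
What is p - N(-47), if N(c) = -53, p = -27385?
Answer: -27332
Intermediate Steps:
p - N(-47) = -27385 - 1*(-53) = -27385 + 53 = -27332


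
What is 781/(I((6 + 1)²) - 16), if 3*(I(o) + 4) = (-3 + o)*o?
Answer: 2343/2194 ≈ 1.0679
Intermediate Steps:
I(o) = -4 + o*(-3 + o)/3 (I(o) = -4 + ((-3 + o)*o)/3 = -4 + (o*(-3 + o))/3 = -4 + o*(-3 + o)/3)
781/(I((6 + 1)²) - 16) = 781/((-4 - (6 + 1)² + ((6 + 1)²)²/3) - 16) = 781/((-4 - 1*7² + (7²)²/3) - 16) = 781/((-4 - 1*49 + (⅓)*49²) - 16) = 781/((-4 - 49 + (⅓)*2401) - 16) = 781/((-4 - 49 + 2401/3) - 16) = 781/(2242/3 - 16) = 781/(2194/3) = (3/2194)*781 = 2343/2194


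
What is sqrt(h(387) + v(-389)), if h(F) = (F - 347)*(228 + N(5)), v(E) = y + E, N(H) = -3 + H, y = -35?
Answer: 2*sqrt(2194) ≈ 93.680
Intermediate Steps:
v(E) = -35 + E
h(F) = -79810 + 230*F (h(F) = (F - 347)*(228 + (-3 + 5)) = (-347 + F)*(228 + 2) = (-347 + F)*230 = -79810 + 230*F)
sqrt(h(387) + v(-389)) = sqrt((-79810 + 230*387) + (-35 - 389)) = sqrt((-79810 + 89010) - 424) = sqrt(9200 - 424) = sqrt(8776) = 2*sqrt(2194)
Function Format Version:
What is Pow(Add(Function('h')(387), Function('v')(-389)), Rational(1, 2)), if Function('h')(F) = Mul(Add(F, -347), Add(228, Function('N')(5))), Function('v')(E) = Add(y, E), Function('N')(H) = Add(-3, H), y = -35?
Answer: Mul(2, Pow(2194, Rational(1, 2))) ≈ 93.680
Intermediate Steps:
Function('v')(E) = Add(-35, E)
Function('h')(F) = Add(-79810, Mul(230, F)) (Function('h')(F) = Mul(Add(F, -347), Add(228, Add(-3, 5))) = Mul(Add(-347, F), Add(228, 2)) = Mul(Add(-347, F), 230) = Add(-79810, Mul(230, F)))
Pow(Add(Function('h')(387), Function('v')(-389)), Rational(1, 2)) = Pow(Add(Add(-79810, Mul(230, 387)), Add(-35, -389)), Rational(1, 2)) = Pow(Add(Add(-79810, 89010), -424), Rational(1, 2)) = Pow(Add(9200, -424), Rational(1, 2)) = Pow(8776, Rational(1, 2)) = Mul(2, Pow(2194, Rational(1, 2)))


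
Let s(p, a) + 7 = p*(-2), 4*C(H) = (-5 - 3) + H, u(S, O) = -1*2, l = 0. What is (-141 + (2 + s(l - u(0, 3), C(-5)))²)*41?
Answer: -2460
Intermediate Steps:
u(S, O) = -2
C(H) = -2 + H/4 (C(H) = ((-5 - 3) + H)/4 = (-8 + H)/4 = -2 + H/4)
s(p, a) = -7 - 2*p (s(p, a) = -7 + p*(-2) = -7 - 2*p)
(-141 + (2 + s(l - u(0, 3), C(-5)))²)*41 = (-141 + (2 + (-7 - 2*(0 - 1*(-2))))²)*41 = (-141 + (2 + (-7 - 2*(0 + 2)))²)*41 = (-141 + (2 + (-7 - 2*2))²)*41 = (-141 + (2 + (-7 - 4))²)*41 = (-141 + (2 - 11)²)*41 = (-141 + (-9)²)*41 = (-141 + 81)*41 = -60*41 = -2460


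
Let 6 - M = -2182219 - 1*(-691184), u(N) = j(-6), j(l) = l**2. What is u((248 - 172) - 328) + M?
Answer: 1491077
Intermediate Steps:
u(N) = 36 (u(N) = (-6)**2 = 36)
M = 1491041 (M = 6 - (-2182219 - 1*(-691184)) = 6 - (-2182219 + 691184) = 6 - 1*(-1491035) = 6 + 1491035 = 1491041)
u((248 - 172) - 328) + M = 36 + 1491041 = 1491077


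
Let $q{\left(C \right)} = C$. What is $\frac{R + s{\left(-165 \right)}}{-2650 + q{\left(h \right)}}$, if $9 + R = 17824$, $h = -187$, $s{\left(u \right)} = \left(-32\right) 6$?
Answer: $- \frac{17623}{2837} \approx -6.2118$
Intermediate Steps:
$s{\left(u \right)} = -192$
$R = 17815$ ($R = -9 + 17824 = 17815$)
$\frac{R + s{\left(-165 \right)}}{-2650 + q{\left(h \right)}} = \frac{17815 - 192}{-2650 - 187} = \frac{17623}{-2837} = 17623 \left(- \frac{1}{2837}\right) = - \frac{17623}{2837}$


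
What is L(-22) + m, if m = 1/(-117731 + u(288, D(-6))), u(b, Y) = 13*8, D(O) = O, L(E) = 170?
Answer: 19996589/117627 ≈ 170.00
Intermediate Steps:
u(b, Y) = 104
m = -1/117627 (m = 1/(-117731 + 104) = 1/(-117627) = -1/117627 ≈ -8.5014e-6)
L(-22) + m = 170 - 1/117627 = 19996589/117627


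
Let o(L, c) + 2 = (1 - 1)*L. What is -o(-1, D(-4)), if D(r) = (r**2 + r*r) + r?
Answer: 2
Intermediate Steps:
D(r) = r + 2*r**2 (D(r) = (r**2 + r**2) + r = 2*r**2 + r = r + 2*r**2)
o(L, c) = -2 (o(L, c) = -2 + (1 - 1)*L = -2 + 0*L = -2 + 0 = -2)
-o(-1, D(-4)) = -1*(-2) = 2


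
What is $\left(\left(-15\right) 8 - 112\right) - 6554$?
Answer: $-6786$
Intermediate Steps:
$\left(\left(-15\right) 8 - 112\right) - 6554 = \left(-120 - 112\right) - 6554 = -232 - 6554 = -6786$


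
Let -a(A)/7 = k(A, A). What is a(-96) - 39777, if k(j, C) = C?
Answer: -39105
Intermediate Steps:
a(A) = -7*A
a(-96) - 39777 = -7*(-96) - 39777 = 672 - 39777 = -39105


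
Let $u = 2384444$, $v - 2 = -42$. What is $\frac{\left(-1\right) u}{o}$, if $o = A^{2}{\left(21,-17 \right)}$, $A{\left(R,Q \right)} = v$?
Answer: $- \frac{596111}{400} \approx -1490.3$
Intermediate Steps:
$v = -40$ ($v = 2 - 42 = -40$)
$A{\left(R,Q \right)} = -40$
$o = 1600$ ($o = \left(-40\right)^{2} = 1600$)
$\frac{\left(-1\right) u}{o} = \frac{\left(-1\right) 2384444}{1600} = \left(-2384444\right) \frac{1}{1600} = - \frac{596111}{400}$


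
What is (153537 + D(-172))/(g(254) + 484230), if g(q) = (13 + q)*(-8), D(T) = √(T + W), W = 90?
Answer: 51179/160698 + I*√82/482094 ≈ 0.31848 + 1.8783e-5*I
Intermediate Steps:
D(T) = √(90 + T) (D(T) = √(T + 90) = √(90 + T))
g(q) = -104 - 8*q
(153537 + D(-172))/(g(254) + 484230) = (153537 + √(90 - 172))/((-104 - 8*254) + 484230) = (153537 + √(-82))/((-104 - 2032) + 484230) = (153537 + I*√82)/(-2136 + 484230) = (153537 + I*√82)/482094 = (153537 + I*√82)*(1/482094) = 51179/160698 + I*√82/482094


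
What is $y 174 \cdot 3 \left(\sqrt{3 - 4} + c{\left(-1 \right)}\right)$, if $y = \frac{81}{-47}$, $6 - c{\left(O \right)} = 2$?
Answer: $- \frac{169128}{47} - \frac{42282 i}{47} \approx -3598.5 - 899.62 i$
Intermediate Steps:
$c{\left(O \right)} = 4$ ($c{\left(O \right)} = 6 - 2 = 4$)
$y = - \frac{81}{47}$ ($y = 81 \left(- \frac{1}{47}\right) = - \frac{81}{47} \approx -1.7234$)
$y 174 \cdot 3 \left(\sqrt{3 - 4} + c{\left(-1 \right)}\right) = \left(- \frac{81}{47}\right) 174 \cdot 3 \left(\sqrt{3 - 4} + 4\right) = - \frac{14094 \cdot 3 \left(\sqrt{-1} + 4\right)}{47} = - \frac{14094 \cdot 3 \left(i + 4\right)}{47} = - \frac{14094 \cdot 3 \left(4 + i\right)}{47} = - \frac{14094 \left(12 + 3 i\right)}{47} = - \frac{169128}{47} - \frac{42282 i}{47}$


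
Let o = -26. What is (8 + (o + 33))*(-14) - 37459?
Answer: -37669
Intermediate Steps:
(8 + (o + 33))*(-14) - 37459 = (8 + (-26 + 33))*(-14) - 37459 = (8 + 7)*(-14) - 37459 = 15*(-14) - 37459 = -210 - 37459 = -37669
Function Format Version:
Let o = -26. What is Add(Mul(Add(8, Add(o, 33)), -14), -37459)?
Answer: -37669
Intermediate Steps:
Add(Mul(Add(8, Add(o, 33)), -14), -37459) = Add(Mul(Add(8, Add(-26, 33)), -14), -37459) = Add(Mul(Add(8, 7), -14), -37459) = Add(Mul(15, -14), -37459) = Add(-210, -37459) = -37669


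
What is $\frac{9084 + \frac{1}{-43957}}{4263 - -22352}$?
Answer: $\frac{399305387}{1169915555} \approx 0.34131$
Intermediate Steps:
$\frac{9084 + \frac{1}{-43957}}{4263 - -22352} = \frac{9084 - \frac{1}{43957}}{4263 + 22352} = \frac{399305387}{43957 \cdot 26615} = \frac{399305387}{43957} \cdot \frac{1}{26615} = \frac{399305387}{1169915555}$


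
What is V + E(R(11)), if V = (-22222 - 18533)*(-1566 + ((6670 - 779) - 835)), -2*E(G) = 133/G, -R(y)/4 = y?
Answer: -12516675467/88 ≈ -1.4223e+8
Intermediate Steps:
R(y) = -4*y
E(G) = -133/(2*G)
V = -142234950 (V = -40755*(-1566 + (5891 - 835)) = -40755*(-1566 + 5056) = -40755*3490 = -142234950)
V + E(R(11)) = -142234950 - 133/(2*((-4*11))) = -142234950 - 133/2/(-44) = -142234950 - 133/2*(-1/44) = -142234950 + 133/88 = -12516675467/88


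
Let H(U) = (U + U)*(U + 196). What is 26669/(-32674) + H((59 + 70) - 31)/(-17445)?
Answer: -782682427/189999310 ≈ -4.1194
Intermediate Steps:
H(U) = 2*U*(196 + U) (H(U) = (2*U)*(196 + U) = 2*U*(196 + U))
26669/(-32674) + H((59 + 70) - 31)/(-17445) = 26669/(-32674) + (2*((59 + 70) - 31)*(196 + ((59 + 70) - 31)))/(-17445) = 26669*(-1/32674) + (2*(129 - 31)*(196 + (129 - 31)))*(-1/17445) = -26669/32674 + (2*98*(196 + 98))*(-1/17445) = -26669/32674 + (2*98*294)*(-1/17445) = -26669/32674 + 57624*(-1/17445) = -26669/32674 - 19208/5815 = -782682427/189999310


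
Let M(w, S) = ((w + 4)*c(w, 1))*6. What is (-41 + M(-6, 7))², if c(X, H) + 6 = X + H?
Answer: 8281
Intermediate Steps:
c(X, H) = -6 + H + X (c(X, H) = -6 + (X + H) = -6 + (H + X) = -6 + H + X)
M(w, S) = 6*(-5 + w)*(4 + w) (M(w, S) = ((w + 4)*(-6 + 1 + w))*6 = ((4 + w)*(-5 + w))*6 = ((-5 + w)*(4 + w))*6 = 6*(-5 + w)*(4 + w))
(-41 + M(-6, 7))² = (-41 + 6*(-5 - 6)*(4 - 6))² = (-41 + 6*(-11)*(-2))² = (-41 + 132)² = 91² = 8281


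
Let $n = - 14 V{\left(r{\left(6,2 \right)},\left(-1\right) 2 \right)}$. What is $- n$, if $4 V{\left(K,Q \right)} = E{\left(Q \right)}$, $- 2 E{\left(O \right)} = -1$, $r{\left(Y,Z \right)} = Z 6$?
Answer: $\frac{7}{4} \approx 1.75$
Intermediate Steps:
$r{\left(Y,Z \right)} = 6 Z$
$E{\left(O \right)} = \frac{1}{2}$ ($E{\left(O \right)} = \left(- \frac{1}{2}\right) \left(-1\right) = \frac{1}{2}$)
$V{\left(K,Q \right)} = \frac{1}{8}$ ($V{\left(K,Q \right)} = \frac{1}{4} \cdot \frac{1}{2} = \frac{1}{8}$)
$n = - \frac{7}{4}$ ($n = \left(-14\right) \frac{1}{8} = - \frac{7}{4} \approx -1.75$)
$- n = \left(-1\right) \left(- \frac{7}{4}\right) = \frac{7}{4}$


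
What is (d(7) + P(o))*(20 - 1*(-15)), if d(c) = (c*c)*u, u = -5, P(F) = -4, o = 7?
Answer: -8715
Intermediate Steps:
d(c) = -5*c**2 (d(c) = (c*c)*(-5) = c**2*(-5) = -5*c**2)
(d(7) + P(o))*(20 - 1*(-15)) = (-5*7**2 - 4)*(20 - 1*(-15)) = (-5*49 - 4)*(20 + 15) = (-245 - 4)*35 = -249*35 = -8715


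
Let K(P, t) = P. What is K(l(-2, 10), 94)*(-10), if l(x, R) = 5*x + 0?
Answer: 100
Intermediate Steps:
l(x, R) = 5*x
K(l(-2, 10), 94)*(-10) = (5*(-2))*(-10) = -10*(-10) = 100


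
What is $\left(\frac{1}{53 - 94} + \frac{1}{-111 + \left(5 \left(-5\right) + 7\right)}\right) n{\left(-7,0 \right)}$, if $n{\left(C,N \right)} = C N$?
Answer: $0$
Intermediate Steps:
$\left(\frac{1}{53 - 94} + \frac{1}{-111 + \left(5 \left(-5\right) + 7\right)}\right) n{\left(-7,0 \right)} = \left(\frac{1}{53 - 94} + \frac{1}{-111 + \left(5 \left(-5\right) + 7\right)}\right) \left(\left(-7\right) 0\right) = \left(\frac{1}{-41} + \frac{1}{-111 + \left(-25 + 7\right)}\right) 0 = \left(- \frac{1}{41} + \frac{1}{-111 - 18}\right) 0 = \left(- \frac{1}{41} + \frac{1}{-129}\right) 0 = \left(- \frac{1}{41} - \frac{1}{129}\right) 0 = \left(- \frac{170}{5289}\right) 0 = 0$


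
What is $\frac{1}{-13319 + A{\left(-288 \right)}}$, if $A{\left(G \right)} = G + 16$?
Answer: $- \frac{1}{13591} \approx -7.3578 \cdot 10^{-5}$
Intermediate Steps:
$A{\left(G \right)} = 16 + G$
$\frac{1}{-13319 + A{\left(-288 \right)}} = \frac{1}{-13319 + \left(16 - 288\right)} = \frac{1}{-13319 - 272} = \frac{1}{-13591} = - \frac{1}{13591}$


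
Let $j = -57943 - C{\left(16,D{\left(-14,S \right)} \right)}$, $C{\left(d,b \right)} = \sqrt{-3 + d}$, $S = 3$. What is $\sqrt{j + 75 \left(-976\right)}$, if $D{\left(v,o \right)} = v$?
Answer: $\sqrt{-131143 - \sqrt{13}} \approx 362.14 i$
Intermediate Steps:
$j = -57943 - \sqrt{13}$ ($j = -57943 - \sqrt{-3 + 16} = -57943 - \sqrt{13} \approx -57947.0$)
$\sqrt{j + 75 \left(-976\right)} = \sqrt{\left(-57943 - \sqrt{13}\right) + 75 \left(-976\right)} = \sqrt{\left(-57943 - \sqrt{13}\right) - 73200} = \sqrt{-131143 - \sqrt{13}}$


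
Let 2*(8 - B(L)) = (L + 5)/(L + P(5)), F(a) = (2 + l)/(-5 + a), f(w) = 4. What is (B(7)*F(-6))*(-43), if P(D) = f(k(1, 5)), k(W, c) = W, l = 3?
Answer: 17630/121 ≈ 145.70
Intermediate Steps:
P(D) = 4
F(a) = 5/(-5 + a) (F(a) = (2 + 3)/(-5 + a) = 5/(-5 + a))
B(L) = 8 - (5 + L)/(2*(4 + L)) (B(L) = 8 - (L + 5)/(2*(L + 4)) = 8 - (5 + L)/(2*(4 + L)))
(B(7)*F(-6))*(-43) = (((59 + 15*7)/(2*(4 + 7)))*(5/(-5 - 6)))*(-43) = (((½)*(59 + 105)/11)*(5/(-11)))*(-43) = (((½)*(1/11)*164)*(5*(-1/11)))*(-43) = ((82/11)*(-5/11))*(-43) = -410/121*(-43) = 17630/121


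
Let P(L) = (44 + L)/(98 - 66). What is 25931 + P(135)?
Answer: 829971/32 ≈ 25937.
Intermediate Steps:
P(L) = 11/8 + L/32 (P(L) = (44 + L)/32 = (44 + L)*(1/32) = 11/8 + L/32)
25931 + P(135) = 25931 + (11/8 + (1/32)*135) = 25931 + (11/8 + 135/32) = 25931 + 179/32 = 829971/32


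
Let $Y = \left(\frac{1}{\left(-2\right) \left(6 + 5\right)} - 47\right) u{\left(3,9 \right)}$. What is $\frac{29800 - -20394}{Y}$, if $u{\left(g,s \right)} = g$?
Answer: $- \frac{1104268}{3105} \approx -355.64$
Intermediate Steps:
$Y = - \frac{3105}{22}$ ($Y = \left(\frac{1}{\left(-2\right) \left(6 + 5\right)} - 47\right) 3 = \left(\frac{1}{\left(-2\right) 11} - 47\right) 3 = \left(\frac{1}{-22} - 47\right) 3 = \left(- \frac{1}{22} - 47\right) 3 = \left(- \frac{1035}{22}\right) 3 = - \frac{3105}{22} \approx -141.14$)
$\frac{29800 - -20394}{Y} = \frac{29800 - -20394}{- \frac{3105}{22}} = \left(29800 + 20394\right) \left(- \frac{22}{3105}\right) = 50194 \left(- \frac{22}{3105}\right) = - \frac{1104268}{3105}$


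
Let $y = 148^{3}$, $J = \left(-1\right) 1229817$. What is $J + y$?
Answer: $2011975$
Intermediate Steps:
$J = -1229817$
$y = 3241792$
$J + y = -1229817 + 3241792 = 2011975$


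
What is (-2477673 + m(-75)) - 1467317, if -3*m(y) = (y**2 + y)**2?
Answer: -14212490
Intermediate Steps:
m(y) = -(y + y**2)**2/3 (m(y) = -(y**2 + y)**2/3 = -(y + y**2)**2/3)
(-2477673 + m(-75)) - 1467317 = (-2477673 - 1/3*(-75)**2*(1 - 75)**2) - 1467317 = (-2477673 - 1/3*5625*(-74)**2) - 1467317 = (-2477673 - 1/3*5625*5476) - 1467317 = (-2477673 - 10267500) - 1467317 = -12745173 - 1467317 = -14212490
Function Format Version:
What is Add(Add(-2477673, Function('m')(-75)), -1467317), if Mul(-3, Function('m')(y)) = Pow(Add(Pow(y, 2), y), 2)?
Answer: -14212490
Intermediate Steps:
Function('m')(y) = Mul(Rational(-1, 3), Pow(Add(y, Pow(y, 2)), 2)) (Function('m')(y) = Mul(Rational(-1, 3), Pow(Add(Pow(y, 2), y), 2)) = Mul(Rational(-1, 3), Pow(Add(y, Pow(y, 2)), 2)))
Add(Add(-2477673, Function('m')(-75)), -1467317) = Add(Add(-2477673, Mul(Rational(-1, 3), Pow(-75, 2), Pow(Add(1, -75), 2))), -1467317) = Add(Add(-2477673, Mul(Rational(-1, 3), 5625, Pow(-74, 2))), -1467317) = Add(Add(-2477673, Mul(Rational(-1, 3), 5625, 5476)), -1467317) = Add(Add(-2477673, -10267500), -1467317) = Add(-12745173, -1467317) = -14212490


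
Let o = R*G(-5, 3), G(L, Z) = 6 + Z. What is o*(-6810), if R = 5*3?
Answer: -919350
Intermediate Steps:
R = 15
o = 135 (o = 15*(6 + 3) = 15*9 = 135)
o*(-6810) = 135*(-6810) = -919350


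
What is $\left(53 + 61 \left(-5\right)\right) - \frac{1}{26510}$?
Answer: $- \frac{6680521}{26510} \approx -252.0$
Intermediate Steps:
$\left(53 + 61 \left(-5\right)\right) - \frac{1}{26510} = \left(53 - 305\right) - \frac{1}{26510} = -252 - \frac{1}{26510} = - \frac{6680521}{26510}$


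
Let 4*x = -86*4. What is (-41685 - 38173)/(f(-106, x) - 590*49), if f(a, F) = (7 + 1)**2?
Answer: 39929/14423 ≈ 2.7684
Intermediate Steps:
x = -86 (x = (-86*4)/4 = (1/4)*(-344) = -86)
f(a, F) = 64 (f(a, F) = 8**2 = 64)
(-41685 - 38173)/(f(-106, x) - 590*49) = (-41685 - 38173)/(64 - 590*49) = -79858/(64 - 28910) = -79858/(-28846) = -79858*(-1/28846) = 39929/14423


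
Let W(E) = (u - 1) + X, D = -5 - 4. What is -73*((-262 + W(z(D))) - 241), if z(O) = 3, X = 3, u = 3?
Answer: 36354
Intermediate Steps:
D = -9
W(E) = 5 (W(E) = (3 - 1) + 3 = 2 + 3 = 5)
-73*((-262 + W(z(D))) - 241) = -73*((-262 + 5) - 241) = -73*(-257 - 241) = -73*(-498) = 36354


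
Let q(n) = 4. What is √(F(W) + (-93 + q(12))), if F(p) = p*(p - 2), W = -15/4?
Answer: I*√1079/4 ≈ 8.212*I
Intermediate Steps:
W = -15/4 (W = -15*¼ = -15/4 ≈ -3.7500)
F(p) = p*(-2 + p)
√(F(W) + (-93 + q(12))) = √(-15*(-2 - 15/4)/4 + (-93 + 4)) = √(-15/4*(-23/4) - 89) = √(345/16 - 89) = √(-1079/16) = I*√1079/4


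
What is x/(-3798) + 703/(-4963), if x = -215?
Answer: -1602949/18849474 ≈ -0.085039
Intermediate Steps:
x/(-3798) + 703/(-4963) = -215/(-3798) + 703/(-4963) = -215*(-1/3798) + 703*(-1/4963) = 215/3798 - 703/4963 = -1602949/18849474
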